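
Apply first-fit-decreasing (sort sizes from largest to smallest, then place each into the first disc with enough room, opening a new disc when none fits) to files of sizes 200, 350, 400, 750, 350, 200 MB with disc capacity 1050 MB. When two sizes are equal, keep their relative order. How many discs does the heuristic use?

Sorted descending: 750, 400, 350, 350, 200, 200.
  750 → disc 1 (new)  [load 750/1050]
  400 → disc 2 (new)  [load 400/1050]
  350 → disc 2  [load 750/1050]
  350 → disc 3 (new)  [load 350/1050]
  200 → disc 1  [load 950/1050]
  200 → disc 2  [load 950/1050]
3 discs opened.

3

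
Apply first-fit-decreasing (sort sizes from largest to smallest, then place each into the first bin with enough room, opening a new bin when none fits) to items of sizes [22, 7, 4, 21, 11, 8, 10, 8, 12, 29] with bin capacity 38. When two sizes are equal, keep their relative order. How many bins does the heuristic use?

Sorted descending: 29, 22, 21, 12, 11, 10, 8, 8, 7, 4.
  29 → bin 1 (new)  [load 29/38]
  22 → bin 2 (new)  [load 22/38]
  21 → bin 3 (new)  [load 21/38]
  12 → bin 2  [load 34/38]
  11 → bin 3  [load 32/38]
  10 → bin 4 (new)  [load 10/38]
  8 → bin 1  [load 37/38]
  8 → bin 4  [load 18/38]
  7 → bin 4  [load 25/38]
  4 → bin 2  [load 38/38]
4 bins opened.

4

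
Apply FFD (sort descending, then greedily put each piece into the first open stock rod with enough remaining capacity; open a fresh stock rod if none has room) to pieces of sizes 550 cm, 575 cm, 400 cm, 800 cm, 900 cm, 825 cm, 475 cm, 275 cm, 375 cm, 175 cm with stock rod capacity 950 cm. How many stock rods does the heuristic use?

Sorted descending: 900, 825, 800, 575, 550, 475, 400, 375, 275, 175.
  900 → stock rod 1 (new)  [load 900/950]
  825 → stock rod 2 (new)  [load 825/950]
  800 → stock rod 3 (new)  [load 800/950]
  575 → stock rod 4 (new)  [load 575/950]
  550 → stock rod 5 (new)  [load 550/950]
  475 → stock rod 6 (new)  [load 475/950]
  400 → stock rod 5  [load 950/950]
  375 → stock rod 4  [load 950/950]
  275 → stock rod 6  [load 750/950]
  175 → stock rod 6  [load 925/950]
6 stock rods opened.

6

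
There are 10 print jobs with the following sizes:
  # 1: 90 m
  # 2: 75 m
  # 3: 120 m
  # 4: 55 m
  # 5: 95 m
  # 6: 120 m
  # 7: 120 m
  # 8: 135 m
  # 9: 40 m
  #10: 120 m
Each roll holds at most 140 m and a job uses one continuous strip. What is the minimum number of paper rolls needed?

Total = 135 + 120 + 120 + 120 + 120 + 95 + 90 + 75 + 55 + 40 = 970 m.
Lower bound: ⌈970/140⌉ = 7 paper rolls.
Also, 8 print jobs each exceed 70 m, and no two of those can share a roll, so at least 8 paper rolls are needed.
A packing using 8 paper rolls:
  roll 1: 135 = 135
  roll 2: 120 = 120
  roll 3: 120 = 120
  roll 4: 120 = 120
  roll 5: 120 = 120
  roll 6: 95 + 40 = 135
  roll 7: 90 = 90
  roll 8: 75 + 55 = 130
This matches the lower bound, so 8 is optimal.

8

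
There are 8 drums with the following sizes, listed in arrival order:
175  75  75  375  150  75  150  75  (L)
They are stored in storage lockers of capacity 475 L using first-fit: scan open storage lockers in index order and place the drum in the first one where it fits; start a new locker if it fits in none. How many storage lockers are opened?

  175 → locker 1 (new)  [load 175/475]
  75 → locker 1  [load 250/475]
  75 → locker 1  [load 325/475]
  375 → locker 2 (new)  [load 375/475]
  150 → locker 1  [load 475/475]
  75 → locker 2  [load 450/475]
  150 → locker 3 (new)  [load 150/475]
  75 → locker 3  [load 225/475]
3 storage lockers opened.

3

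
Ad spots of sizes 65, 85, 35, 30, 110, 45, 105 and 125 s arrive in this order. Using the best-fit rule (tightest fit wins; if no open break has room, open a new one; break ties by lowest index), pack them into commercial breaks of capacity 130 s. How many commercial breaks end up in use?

  65 → break 1 (new)  [load 65/130]
  85 → break 2 (new)  [load 85/130]
  35 → break 2  [load 120/130]
  30 → break 1  [load 95/130]
  110 → break 3 (new)  [load 110/130]
  45 → break 4 (new)  [load 45/130]
  105 → break 5 (new)  [load 105/130]
  125 → break 6 (new)  [load 125/130]
6 commercial breaks opened.

6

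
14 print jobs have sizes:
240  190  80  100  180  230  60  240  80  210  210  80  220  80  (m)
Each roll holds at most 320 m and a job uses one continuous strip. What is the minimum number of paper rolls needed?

Total = 240 + 240 + 230 + 220 + 210 + 210 + 190 + 180 + 100 + 80 + 80 + 80 + 80 + 60 = 2200 m.
Lower bound: ⌈2200/320⌉ = 7 paper rolls.
Also, 8 print jobs each exceed 160 m, and no two of those can share a roll, so at least 8 paper rolls are needed.
A packing using 8 paper rolls:
  roll 1: 240 + 80 = 320
  roll 2: 240 + 80 = 320
  roll 3: 230 + 80 = 310
  roll 4: 220 + 100 = 320
  roll 5: 210 + 80 = 290
  roll 6: 210 + 60 = 270
  roll 7: 190 = 190
  roll 8: 180 = 180
This matches the lower bound, so 8 is optimal.

8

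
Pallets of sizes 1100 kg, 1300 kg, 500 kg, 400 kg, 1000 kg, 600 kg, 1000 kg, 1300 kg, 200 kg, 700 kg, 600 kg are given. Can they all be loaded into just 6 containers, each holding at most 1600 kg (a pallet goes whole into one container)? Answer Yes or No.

A valid assignment using 6 containers:
  container 1: 1300 + 200 = 1500
  container 2: 1300 = 1300
  container 3: 1100 + 500 = 1600
  container 4: 1000 + 600 = 1600
  container 5: 1000 + 600 = 1600
  container 6: 700 + 400 = 1100
Every load is within 1600 kg, so 6 containers suffice.

Yes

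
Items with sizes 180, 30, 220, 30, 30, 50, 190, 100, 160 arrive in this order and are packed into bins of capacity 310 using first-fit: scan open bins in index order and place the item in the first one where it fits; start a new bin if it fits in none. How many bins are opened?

  180 → bin 1 (new)  [load 180/310]
  30 → bin 1  [load 210/310]
  220 → bin 2 (new)  [load 220/310]
  30 → bin 1  [load 240/310]
  30 → bin 1  [load 270/310]
  50 → bin 2  [load 270/310]
  190 → bin 3 (new)  [load 190/310]
  100 → bin 3  [load 290/310]
  160 → bin 4 (new)  [load 160/310]
4 bins opened.

4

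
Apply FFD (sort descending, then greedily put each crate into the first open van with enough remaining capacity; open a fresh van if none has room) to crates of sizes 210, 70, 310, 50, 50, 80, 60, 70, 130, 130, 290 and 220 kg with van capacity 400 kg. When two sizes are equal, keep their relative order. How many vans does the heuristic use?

5

Sorted descending: 310, 290, 220, 210, 130, 130, 80, 70, 70, 60, 50, 50.
  310 → van 1 (new)  [load 310/400]
  290 → van 2 (new)  [load 290/400]
  220 → van 3 (new)  [load 220/400]
  210 → van 4 (new)  [load 210/400]
  130 → van 3  [load 350/400]
  130 → van 4  [load 340/400]
  80 → van 1  [load 390/400]
  70 → van 2  [load 360/400]
  70 → van 5 (new)  [load 70/400]
  60 → van 4  [load 400/400]
  50 → van 3  [load 400/400]
  50 → van 5  [load 120/400]
5 vans opened.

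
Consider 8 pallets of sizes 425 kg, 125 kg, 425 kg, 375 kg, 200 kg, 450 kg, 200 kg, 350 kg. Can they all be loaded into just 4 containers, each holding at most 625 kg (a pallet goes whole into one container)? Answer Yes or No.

No

Total = 2550 kg; ⌈2550/625⌉ = 5.
At least 5 containers are required, but only 4 are allowed.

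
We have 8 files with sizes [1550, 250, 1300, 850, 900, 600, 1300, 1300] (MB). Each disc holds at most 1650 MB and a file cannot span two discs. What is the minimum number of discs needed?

Total = 1550 + 1300 + 1300 + 1300 + 900 + 850 + 600 + 250 = 8050 MB.
Lower bound: ⌈8050/1650⌉ = 5 discs.
Also, 6 files each exceed 825 MB, and no two of those can share a disc, so at least 6 discs are needed.
A packing using 6 discs:
  disc 1: 1550 = 1550
  disc 2: 1300 + 250 = 1550
  disc 3: 1300 = 1300
  disc 4: 1300 = 1300
  disc 5: 900 + 600 = 1500
  disc 6: 850 = 850
This matches the lower bound, so 6 is optimal.

6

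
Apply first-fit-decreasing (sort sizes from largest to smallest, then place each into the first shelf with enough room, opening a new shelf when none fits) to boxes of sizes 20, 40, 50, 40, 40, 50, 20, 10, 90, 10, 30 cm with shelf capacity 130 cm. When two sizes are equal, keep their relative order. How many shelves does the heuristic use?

4

Sorted descending: 90, 50, 50, 40, 40, 40, 30, 20, 20, 10, 10.
  90 → shelf 1 (new)  [load 90/130]
  50 → shelf 2 (new)  [load 50/130]
  50 → shelf 2  [load 100/130]
  40 → shelf 1  [load 130/130]
  40 → shelf 3 (new)  [load 40/130]
  40 → shelf 3  [load 80/130]
  30 → shelf 2  [load 130/130]
  20 → shelf 3  [load 100/130]
  20 → shelf 3  [load 120/130]
  10 → shelf 3  [load 130/130]
  10 → shelf 4 (new)  [load 10/130]
4 shelves opened.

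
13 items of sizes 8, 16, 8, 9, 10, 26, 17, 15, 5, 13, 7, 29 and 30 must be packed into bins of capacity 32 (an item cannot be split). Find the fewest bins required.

7

Total = 30 + 29 + 26 + 17 + 16 + 15 + 13 + 10 + 9 + 8 + 8 + 7 + 5 = 193.
Lower bound: ⌈193/32⌉ = 7 bins.
A packing using 7 bins:
  bin 1: 30 = 30
  bin 2: 29 = 29
  bin 3: 26 + 5 = 31
  bin 4: 17 + 15 = 32
  bin 5: 16 + 13 = 29
  bin 6: 10 + 9 + 8 = 27
  bin 7: 8 + 7 = 15
This matches the lower bound, so 7 is optimal.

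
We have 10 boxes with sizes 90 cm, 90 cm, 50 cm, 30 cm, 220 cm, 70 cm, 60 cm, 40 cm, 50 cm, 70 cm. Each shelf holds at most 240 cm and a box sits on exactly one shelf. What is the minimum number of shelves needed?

4

Total = 220 + 90 + 90 + 70 + 70 + 60 + 50 + 50 + 40 + 30 = 770 cm.
Lower bound: ⌈770/240⌉ = 4 shelves.
A packing using 4 shelves:
  shelf 1: 220 = 220
  shelf 2: 90 + 90 + 60 = 240
  shelf 3: 70 + 70 + 50 + 50 = 240
  shelf 4: 40 + 30 = 70
This matches the lower bound, so 4 is optimal.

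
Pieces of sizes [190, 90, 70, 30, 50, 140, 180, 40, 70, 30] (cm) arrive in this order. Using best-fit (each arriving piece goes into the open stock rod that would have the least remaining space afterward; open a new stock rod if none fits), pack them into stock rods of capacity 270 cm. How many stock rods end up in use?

4

  190 → stock rod 1 (new)  [load 190/270]
  90 → stock rod 2 (new)  [load 90/270]
  70 → stock rod 1  [load 260/270]
  30 → stock rod 2  [load 120/270]
  50 → stock rod 2  [load 170/270]
  140 → stock rod 3 (new)  [load 140/270]
  180 → stock rod 4 (new)  [load 180/270]
  40 → stock rod 4  [load 220/270]
  70 → stock rod 2  [load 240/270]
  30 → stock rod 2  [load 270/270]
4 stock rods opened.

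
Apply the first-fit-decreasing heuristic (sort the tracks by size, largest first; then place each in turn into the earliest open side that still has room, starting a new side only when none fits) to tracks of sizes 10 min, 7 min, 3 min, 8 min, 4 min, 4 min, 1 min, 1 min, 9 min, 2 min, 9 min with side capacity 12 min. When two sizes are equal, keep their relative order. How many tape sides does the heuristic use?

Sorted descending: 10, 9, 9, 8, 7, 4, 4, 3, 2, 1, 1.
  10 → side 1 (new)  [load 10/12]
  9 → side 2 (new)  [load 9/12]
  9 → side 3 (new)  [load 9/12]
  8 → side 4 (new)  [load 8/12]
  7 → side 5 (new)  [load 7/12]
  4 → side 4  [load 12/12]
  4 → side 5  [load 11/12]
  3 → side 2  [load 12/12]
  2 → side 1  [load 12/12]
  1 → side 3  [load 10/12]
  1 → side 3  [load 11/12]
5 tape sides opened.

5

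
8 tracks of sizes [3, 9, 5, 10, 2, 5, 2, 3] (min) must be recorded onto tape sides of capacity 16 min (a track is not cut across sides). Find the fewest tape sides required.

3

Total = 10 + 9 + 5 + 5 + 3 + 3 + 2 + 2 = 39 min.
Lower bound: ⌈39/16⌉ = 3 tape sides.
A packing using 3 tape sides:
  side 1: 10 + 5 = 15
  side 2: 9 + 5 + 2 = 16
  side 3: 3 + 3 + 2 = 8
This matches the lower bound, so 3 is optimal.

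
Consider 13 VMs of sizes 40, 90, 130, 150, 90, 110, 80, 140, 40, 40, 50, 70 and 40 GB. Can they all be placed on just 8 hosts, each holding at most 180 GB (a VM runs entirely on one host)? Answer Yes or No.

Yes

A valid assignment using 7 hosts:
  host 1: 150 = 150
  host 2: 140 + 40 = 180
  host 3: 130 + 50 = 180
  host 4: 110 + 70 = 180
  host 5: 90 + 90 = 180
  host 6: 80 + 40 + 40 = 160
  host 7: 40 = 40
That uses only 7 ≤ 8, so 8 hosts are enough.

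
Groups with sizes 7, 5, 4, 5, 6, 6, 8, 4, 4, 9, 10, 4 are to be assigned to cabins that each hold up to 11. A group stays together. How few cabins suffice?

8

Total = 10 + 9 + 8 + 7 + 6 + 6 + 5 + 5 + 4 + 4 + 4 + 4 = 72.
Lower bound: ⌈72/11⌉ = 7 cabins.
A packing using 8 cabins:
  cabin 1: 10 = 10
  cabin 2: 9 = 9
  cabin 3: 8 = 8
  cabin 4: 7 + 4 = 11
  cabin 5: 6 + 5 = 11
  cabin 6: 6 + 5 = 11
  cabin 7: 4 + 4 = 8
  cabin 8: 4 = 4
No arrangement into 7 cabins stays within capacity, so 8 is optimal.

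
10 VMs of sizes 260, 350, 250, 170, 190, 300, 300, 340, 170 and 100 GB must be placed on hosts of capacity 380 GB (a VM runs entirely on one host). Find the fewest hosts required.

Total = 350 + 340 + 300 + 300 + 260 + 250 + 190 + 170 + 170 + 100 = 2430 GB.
Lower bound: ⌈2430/380⌉ = 7 hosts.
A packing using 8 hosts:
  host 1: 350 = 350
  host 2: 340 = 340
  host 3: 300 = 300
  host 4: 300 = 300
  host 5: 260 + 100 = 360
  host 6: 250 = 250
  host 7: 190 + 170 = 360
  host 8: 170 = 170
No arrangement into 7 hosts stays within capacity, so 8 is optimal.

8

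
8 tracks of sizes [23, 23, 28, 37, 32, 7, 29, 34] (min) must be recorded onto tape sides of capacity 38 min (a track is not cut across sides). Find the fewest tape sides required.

7

Total = 37 + 34 + 32 + 29 + 28 + 23 + 23 + 7 = 213 min.
Lower bound: ⌈213/38⌉ = 6 tape sides.
Also, 7 tracks each exceed 19 min, and no two of those can share a side, so at least 7 tape sides are needed.
A packing using 7 tape sides:
  side 1: 37 = 37
  side 2: 34 = 34
  side 3: 32 = 32
  side 4: 29 + 7 = 36
  side 5: 28 = 28
  side 6: 23 = 23
  side 7: 23 = 23
This matches the lower bound, so 7 is optimal.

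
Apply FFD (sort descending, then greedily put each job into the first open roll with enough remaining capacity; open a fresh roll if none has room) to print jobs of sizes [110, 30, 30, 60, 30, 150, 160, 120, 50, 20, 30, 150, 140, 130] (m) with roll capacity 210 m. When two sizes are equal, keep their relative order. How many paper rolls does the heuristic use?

7

Sorted descending: 160, 150, 150, 140, 130, 120, 110, 60, 50, 30, 30, 30, 30, 20.
  160 → roll 1 (new)  [load 160/210]
  150 → roll 2 (new)  [load 150/210]
  150 → roll 3 (new)  [load 150/210]
  140 → roll 4 (new)  [load 140/210]
  130 → roll 5 (new)  [load 130/210]
  120 → roll 6 (new)  [load 120/210]
  110 → roll 7 (new)  [load 110/210]
  60 → roll 2  [load 210/210]
  50 → roll 1  [load 210/210]
  30 → roll 3  [load 180/210]
  30 → roll 3  [load 210/210]
  30 → roll 4  [load 170/210]
  30 → roll 4  [load 200/210]
  20 → roll 5  [load 150/210]
7 paper rolls opened.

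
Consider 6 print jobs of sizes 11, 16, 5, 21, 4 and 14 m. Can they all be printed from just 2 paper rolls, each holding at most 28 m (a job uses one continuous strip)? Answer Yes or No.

No

Total = 71 m; ⌈71/28⌉ = 3.
At least 3 paper rolls are required, but only 2 are allowed.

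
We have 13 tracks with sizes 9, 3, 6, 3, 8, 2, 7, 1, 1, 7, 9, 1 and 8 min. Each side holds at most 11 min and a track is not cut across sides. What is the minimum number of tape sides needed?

Total = 9 + 9 + 8 + 8 + 7 + 7 + 6 + 3 + 3 + 2 + 1 + 1 + 1 = 65 min.
Lower bound: ⌈65/11⌉ = 6 tape sides.
Also, 7 tracks each exceed 11/2 min, and no two of those can share a side, so at least 7 tape sides are needed.
A packing using 7 tape sides:
  side 1: 9 + 2 = 11
  side 2: 9 + 1 + 1 = 11
  side 3: 8 + 3 = 11
  side 4: 8 + 3 = 11
  side 5: 7 + 1 = 8
  side 6: 7 = 7
  side 7: 6 = 6
This matches the lower bound, so 7 is optimal.

7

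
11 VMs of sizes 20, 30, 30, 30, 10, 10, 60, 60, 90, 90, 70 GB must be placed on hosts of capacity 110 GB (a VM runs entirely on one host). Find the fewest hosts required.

5

Total = 90 + 90 + 70 + 60 + 60 + 30 + 30 + 30 + 20 + 10 + 10 = 500 GB.
Lower bound: ⌈500/110⌉ = 5 hosts.
A packing using 5 hosts:
  host 1: 90 + 20 = 110
  host 2: 90 + 10 + 10 = 110
  host 3: 70 + 30 = 100
  host 4: 60 + 30 = 90
  host 5: 60 + 30 = 90
This matches the lower bound, so 5 is optimal.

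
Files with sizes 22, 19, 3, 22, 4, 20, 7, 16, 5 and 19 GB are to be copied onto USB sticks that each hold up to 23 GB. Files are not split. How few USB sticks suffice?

7

Total = 22 + 22 + 20 + 19 + 19 + 16 + 7 + 5 + 4 + 3 = 137 GB.
Lower bound: ⌈137/23⌉ = 6 USB sticks.
A packing using 7 USB sticks:
  USB stick 1: 22 = 22
  USB stick 2: 22 = 22
  USB stick 3: 20 + 3 = 23
  USB stick 4: 19 + 4 = 23
  USB stick 5: 19 = 19
  USB stick 6: 16 + 7 = 23
  USB stick 7: 5 = 5
No arrangement into 6 USB sticks stays within capacity, so 7 is optimal.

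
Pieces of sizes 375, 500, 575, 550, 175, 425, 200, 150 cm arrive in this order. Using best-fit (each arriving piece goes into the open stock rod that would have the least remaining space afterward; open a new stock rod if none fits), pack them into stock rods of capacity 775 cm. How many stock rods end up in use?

  375 → stock rod 1 (new)  [load 375/775]
  500 → stock rod 2 (new)  [load 500/775]
  575 → stock rod 3 (new)  [load 575/775]
  550 → stock rod 4 (new)  [load 550/775]
  175 → stock rod 3  [load 750/775]
  425 → stock rod 5 (new)  [load 425/775]
  200 → stock rod 4  [load 750/775]
  150 → stock rod 2  [load 650/775]
5 stock rods opened.

5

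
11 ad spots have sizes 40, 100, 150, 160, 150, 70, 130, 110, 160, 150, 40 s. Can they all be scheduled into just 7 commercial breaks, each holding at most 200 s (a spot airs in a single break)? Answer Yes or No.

Total = 1260 s; ⌈1260/200⌉ = 7.
The bound of 7 does not rule out 7, but exhaustive search shows no assignment into 7 commercial breaks of capacity 200 s exists — the minimum is 8.

No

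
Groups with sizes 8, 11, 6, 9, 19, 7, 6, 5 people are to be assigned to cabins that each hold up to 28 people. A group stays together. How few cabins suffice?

3

Total = 19 + 11 + 9 + 8 + 7 + 6 + 6 + 5 = 71 people.
Lower bound: ⌈71/28⌉ = 3 cabins.
A packing using 3 cabins:
  cabin 1: 19 + 9 = 28
  cabin 2: 11 + 8 + 7 = 26
  cabin 3: 6 + 6 + 5 = 17
This matches the lower bound, so 3 is optimal.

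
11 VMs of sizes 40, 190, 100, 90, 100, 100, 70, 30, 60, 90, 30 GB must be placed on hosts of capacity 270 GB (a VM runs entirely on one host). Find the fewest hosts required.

4

Total = 190 + 100 + 100 + 100 + 90 + 90 + 70 + 60 + 40 + 30 + 30 = 900 GB.
Lower bound: ⌈900/270⌉ = 4 hosts.
A packing using 4 hosts:
  host 1: 190 + 70 = 260
  host 2: 100 + 100 + 60 = 260
  host 3: 100 + 90 + 40 + 30 = 260
  host 4: 90 + 30 = 120
This matches the lower bound, so 4 is optimal.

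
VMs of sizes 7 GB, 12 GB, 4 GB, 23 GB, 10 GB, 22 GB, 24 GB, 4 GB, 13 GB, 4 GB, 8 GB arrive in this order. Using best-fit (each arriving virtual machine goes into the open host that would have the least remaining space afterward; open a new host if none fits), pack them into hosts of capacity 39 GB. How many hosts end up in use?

  7 → host 1 (new)  [load 7/39]
  12 → host 1  [load 19/39]
  4 → host 1  [load 23/39]
  23 → host 2 (new)  [load 23/39]
  10 → host 1  [load 33/39]
  22 → host 3 (new)  [load 22/39]
  24 → host 4 (new)  [load 24/39]
  4 → host 1  [load 37/39]
  13 → host 4  [load 37/39]
  4 → host 2  [load 27/39]
  8 → host 2  [load 35/39]
4 hosts opened.

4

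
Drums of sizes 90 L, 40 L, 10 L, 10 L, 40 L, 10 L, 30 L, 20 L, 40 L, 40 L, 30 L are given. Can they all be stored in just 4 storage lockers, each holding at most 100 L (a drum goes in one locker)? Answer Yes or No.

A valid assignment using 4 storage lockers:
  locker 1: 90 + 10 = 100
  locker 2: 40 + 40 + 20 = 100
  locker 3: 40 + 40 + 10 + 10 = 100
  locker 4: 30 + 30 = 60
Every load is within 100 L, so 4 storage lockers suffice.

Yes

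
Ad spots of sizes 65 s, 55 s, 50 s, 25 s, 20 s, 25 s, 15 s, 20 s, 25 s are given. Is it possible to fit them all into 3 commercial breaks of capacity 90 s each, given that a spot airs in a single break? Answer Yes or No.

Total = 300 s; ⌈300/90⌉ = 4.
At least 4 commercial breaks are required, but only 3 are allowed.

No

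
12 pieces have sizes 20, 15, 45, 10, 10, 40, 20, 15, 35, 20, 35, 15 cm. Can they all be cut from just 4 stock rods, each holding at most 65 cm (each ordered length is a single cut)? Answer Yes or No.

No

Total = 280 cm; ⌈280/65⌉ = 5.
At least 5 stock rods are required, but only 4 are allowed.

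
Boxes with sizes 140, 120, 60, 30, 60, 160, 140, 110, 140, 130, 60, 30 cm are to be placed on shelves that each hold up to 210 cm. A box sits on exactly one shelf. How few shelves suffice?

Total = 160 + 140 + 140 + 140 + 130 + 120 + 110 + 60 + 60 + 60 + 30 + 30 = 1180 cm.
Lower bound: ⌈1180/210⌉ = 6 shelves.
Also, 7 boxes each exceed 105 cm, and no two of those can share a shelf, so at least 7 shelves are needed.
A packing using 7 shelves:
  shelf 1: 160 + 30 = 190
  shelf 2: 140 + 60 = 200
  shelf 3: 140 + 60 = 200
  shelf 4: 140 + 60 = 200
  shelf 5: 130 + 30 = 160
  shelf 6: 120 = 120
  shelf 7: 110 = 110
This matches the lower bound, so 7 is optimal.

7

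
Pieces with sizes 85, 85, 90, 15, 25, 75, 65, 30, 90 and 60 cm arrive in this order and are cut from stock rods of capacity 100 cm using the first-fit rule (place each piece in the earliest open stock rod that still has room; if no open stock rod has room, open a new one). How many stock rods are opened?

  85 → stock rod 1 (new)  [load 85/100]
  85 → stock rod 2 (new)  [load 85/100]
  90 → stock rod 3 (new)  [load 90/100]
  15 → stock rod 1  [load 100/100]
  25 → stock rod 4 (new)  [load 25/100]
  75 → stock rod 4  [load 100/100]
  65 → stock rod 5 (new)  [load 65/100]
  30 → stock rod 5  [load 95/100]
  90 → stock rod 6 (new)  [load 90/100]
  60 → stock rod 7 (new)  [load 60/100]
7 stock rods opened.

7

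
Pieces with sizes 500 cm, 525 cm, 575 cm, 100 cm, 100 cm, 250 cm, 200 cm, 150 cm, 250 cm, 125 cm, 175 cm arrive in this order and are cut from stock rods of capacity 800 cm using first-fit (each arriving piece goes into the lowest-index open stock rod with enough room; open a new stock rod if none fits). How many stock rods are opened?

4

  500 → stock rod 1 (new)  [load 500/800]
  525 → stock rod 2 (new)  [load 525/800]
  575 → stock rod 3 (new)  [load 575/800]
  100 → stock rod 1  [load 600/800]
  100 → stock rod 1  [load 700/800]
  250 → stock rod 2  [load 775/800]
  200 → stock rod 3  [load 775/800]
  150 → stock rod 4 (new)  [load 150/800]
  250 → stock rod 4  [load 400/800]
  125 → stock rod 4  [load 525/800]
  175 → stock rod 4  [load 700/800]
4 stock rods opened.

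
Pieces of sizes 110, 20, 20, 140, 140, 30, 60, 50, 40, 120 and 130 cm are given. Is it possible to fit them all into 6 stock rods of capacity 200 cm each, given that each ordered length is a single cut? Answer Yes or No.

Yes

A valid assignment using 5 stock rods:
  stock rod 1: 140 + 60 = 200
  stock rod 2: 140 + 50 = 190
  stock rod 3: 130 + 40 + 30 = 200
  stock rod 4: 120 + 20 + 20 = 160
  stock rod 5: 110 = 110
That uses only 5 ≤ 6, so 6 stock rods are enough.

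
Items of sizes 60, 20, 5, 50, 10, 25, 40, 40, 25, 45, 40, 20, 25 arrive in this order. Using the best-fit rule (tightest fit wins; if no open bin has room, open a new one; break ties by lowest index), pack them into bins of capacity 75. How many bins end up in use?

  60 → bin 1 (new)  [load 60/75]
  20 → bin 2 (new)  [load 20/75]
  5 → bin 1  [load 65/75]
  50 → bin 2  [load 70/75]
  10 → bin 1  [load 75/75]
  25 → bin 3 (new)  [load 25/75]
  40 → bin 3  [load 65/75]
  40 → bin 4 (new)  [load 40/75]
  25 → bin 4  [load 65/75]
  45 → bin 5 (new)  [load 45/75]
  40 → bin 6 (new)  [load 40/75]
  20 → bin 5  [load 65/75]
  25 → bin 6  [load 65/75]
6 bins opened.

6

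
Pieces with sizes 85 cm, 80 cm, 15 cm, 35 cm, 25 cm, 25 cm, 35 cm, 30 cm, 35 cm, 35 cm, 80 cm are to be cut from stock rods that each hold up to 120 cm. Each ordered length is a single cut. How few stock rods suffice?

Total = 85 + 80 + 80 + 35 + 35 + 35 + 35 + 30 + 25 + 25 + 15 = 480 cm.
Lower bound: ⌈480/120⌉ = 4 stock rods.
A packing using 5 stock rods:
  stock rod 1: 85 + 35 = 120
  stock rod 2: 80 + 35 = 115
  stock rod 3: 80 + 35 = 115
  stock rod 4: 35 + 30 + 25 + 25 = 115
  stock rod 5: 15 = 15
No arrangement into 4 stock rods stays within capacity, so 5 is optimal.

5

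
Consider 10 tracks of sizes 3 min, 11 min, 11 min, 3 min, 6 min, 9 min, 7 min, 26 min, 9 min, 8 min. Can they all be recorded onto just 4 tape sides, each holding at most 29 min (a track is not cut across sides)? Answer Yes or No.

Yes

A valid assignment using 4 tape sides:
  side 1: 26 + 3 = 29
  side 2: 11 + 11 + 7 = 29
  side 3: 9 + 9 + 8 + 3 = 29
  side 4: 6 = 6
Every load is within 29 min, so 4 tape sides suffice.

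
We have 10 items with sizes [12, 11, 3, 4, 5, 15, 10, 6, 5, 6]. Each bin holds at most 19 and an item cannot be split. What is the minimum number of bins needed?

Total = 15 + 12 + 11 + 10 + 6 + 6 + 5 + 5 + 4 + 3 = 77.
Lower bound: ⌈77/19⌉ = 5 bins.
A packing using 5 bins:
  bin 1: 15 + 4 = 19
  bin 2: 12 + 6 = 18
  bin 3: 11 + 6 = 17
  bin 4: 10 + 5 + 3 = 18
  bin 5: 5 = 5
This matches the lower bound, so 5 is optimal.

5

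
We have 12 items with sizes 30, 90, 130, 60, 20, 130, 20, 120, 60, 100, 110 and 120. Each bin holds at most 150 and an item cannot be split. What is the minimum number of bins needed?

8

Total = 130 + 130 + 120 + 120 + 110 + 100 + 90 + 60 + 60 + 30 + 20 + 20 = 990.
Lower bound: ⌈990/150⌉ = 7 bins.
A packing using 8 bins:
  bin 1: 130 + 20 = 150
  bin 2: 130 + 20 = 150
  bin 3: 120 + 30 = 150
  bin 4: 120 = 120
  bin 5: 110 = 110
  bin 6: 100 = 100
  bin 7: 90 + 60 = 150
  bin 8: 60 = 60
No arrangement into 7 bins stays within capacity, so 8 is optimal.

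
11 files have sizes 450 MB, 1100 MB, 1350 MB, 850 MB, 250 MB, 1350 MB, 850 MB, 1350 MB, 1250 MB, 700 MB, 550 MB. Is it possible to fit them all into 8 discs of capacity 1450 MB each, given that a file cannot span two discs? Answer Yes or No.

Yes

A valid assignment using 8 discs:
  disc 1: 1350 = 1350
  disc 2: 1350 = 1350
  disc 3: 1350 = 1350
  disc 4: 1250 = 1250
  disc 5: 1100 + 250 = 1350
  disc 6: 850 + 550 = 1400
  disc 7: 850 + 450 = 1300
  disc 8: 700 = 700
Every load is within 1450 MB, so 8 discs suffice.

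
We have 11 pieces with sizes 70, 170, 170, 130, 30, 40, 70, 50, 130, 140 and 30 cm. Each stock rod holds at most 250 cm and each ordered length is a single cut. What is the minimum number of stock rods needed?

5

Total = 170 + 170 + 140 + 130 + 130 + 70 + 70 + 50 + 40 + 30 + 30 = 1030 cm.
Lower bound: ⌈1030/250⌉ = 5 stock rods.
A packing using 5 stock rods:
  stock rod 1: 170 + 70 = 240
  stock rod 2: 170 + 70 = 240
  stock rod 3: 140 + 50 + 40 = 230
  stock rod 4: 130 + 30 + 30 = 190
  stock rod 5: 130 = 130
This matches the lower bound, so 5 is optimal.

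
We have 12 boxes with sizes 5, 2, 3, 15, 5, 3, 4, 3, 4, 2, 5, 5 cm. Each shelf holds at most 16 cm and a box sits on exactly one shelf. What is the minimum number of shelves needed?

4

Total = 15 + 5 + 5 + 5 + 5 + 4 + 4 + 3 + 3 + 3 + 2 + 2 = 56 cm.
Lower bound: ⌈56/16⌉ = 4 shelves.
A packing using 4 shelves:
  shelf 1: 15 = 15
  shelf 2: 5 + 5 + 5 = 15
  shelf 3: 5 + 4 + 4 + 3 = 16
  shelf 4: 3 + 3 + 2 + 2 = 10
This matches the lower bound, so 4 is optimal.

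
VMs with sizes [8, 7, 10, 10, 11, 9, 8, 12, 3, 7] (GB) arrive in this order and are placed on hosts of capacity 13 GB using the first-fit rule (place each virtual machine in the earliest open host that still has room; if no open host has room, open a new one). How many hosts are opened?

  8 → host 1 (new)  [load 8/13]
  7 → host 2 (new)  [load 7/13]
  10 → host 3 (new)  [load 10/13]
  10 → host 4 (new)  [load 10/13]
  11 → host 5 (new)  [load 11/13]
  9 → host 6 (new)  [load 9/13]
  8 → host 7 (new)  [load 8/13]
  12 → host 8 (new)  [load 12/13]
  3 → host 1  [load 11/13]
  7 → host 9 (new)  [load 7/13]
9 hosts opened.

9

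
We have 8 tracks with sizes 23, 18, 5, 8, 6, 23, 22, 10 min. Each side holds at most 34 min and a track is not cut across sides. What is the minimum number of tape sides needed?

Total = 23 + 23 + 22 + 18 + 10 + 8 + 6 + 5 = 115 min.
Lower bound: ⌈115/34⌉ = 4 tape sides.
A packing using 4 tape sides:
  side 1: 23 + 10 = 33
  side 2: 23 + 8 = 31
  side 3: 22 + 6 + 5 = 33
  side 4: 18 = 18
This matches the lower bound, so 4 is optimal.

4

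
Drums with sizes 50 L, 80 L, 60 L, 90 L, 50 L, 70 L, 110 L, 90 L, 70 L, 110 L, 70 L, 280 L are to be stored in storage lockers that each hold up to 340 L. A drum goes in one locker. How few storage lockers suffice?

4

Total = 280 + 110 + 110 + 90 + 90 + 80 + 70 + 70 + 70 + 60 + 50 + 50 = 1130 L.
Lower bound: ⌈1130/340⌉ = 4 storage lockers.
A packing using 4 storage lockers:
  locker 1: 280 + 60 = 340
  locker 2: 110 + 110 + 90 = 310
  locker 3: 90 + 80 + 70 + 70 = 310
  locker 4: 70 + 50 + 50 = 170
This matches the lower bound, so 4 is optimal.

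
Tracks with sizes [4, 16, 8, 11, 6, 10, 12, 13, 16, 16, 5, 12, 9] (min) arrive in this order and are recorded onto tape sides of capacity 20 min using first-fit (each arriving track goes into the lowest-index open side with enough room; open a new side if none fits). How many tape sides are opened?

9

  4 → side 1 (new)  [load 4/20]
  16 → side 1  [load 20/20]
  8 → side 2 (new)  [load 8/20]
  11 → side 2  [load 19/20]
  6 → side 3 (new)  [load 6/20]
  10 → side 3  [load 16/20]
  12 → side 4 (new)  [load 12/20]
  13 → side 5 (new)  [load 13/20]
  16 → side 6 (new)  [load 16/20]
  16 → side 7 (new)  [load 16/20]
  5 → side 4  [load 17/20]
  12 → side 8 (new)  [load 12/20]
  9 → side 9 (new)  [load 9/20]
9 tape sides opened.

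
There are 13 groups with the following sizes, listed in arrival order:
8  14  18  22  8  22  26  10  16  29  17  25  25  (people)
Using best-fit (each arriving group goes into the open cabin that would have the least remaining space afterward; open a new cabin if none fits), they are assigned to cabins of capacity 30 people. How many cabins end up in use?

  8 → cabin 1 (new)  [load 8/30]
  14 → cabin 1  [load 22/30]
  18 → cabin 2 (new)  [load 18/30]
  22 → cabin 3 (new)  [load 22/30]
  8 → cabin 1  [load 30/30]
  22 → cabin 4 (new)  [load 22/30]
  26 → cabin 5 (new)  [load 26/30]
  10 → cabin 2  [load 28/30]
  16 → cabin 6 (new)  [load 16/30]
  29 → cabin 7 (new)  [load 29/30]
  17 → cabin 8 (new)  [load 17/30]
  25 → cabin 9 (new)  [load 25/30]
  25 → cabin 10 (new)  [load 25/30]
10 cabins opened.

10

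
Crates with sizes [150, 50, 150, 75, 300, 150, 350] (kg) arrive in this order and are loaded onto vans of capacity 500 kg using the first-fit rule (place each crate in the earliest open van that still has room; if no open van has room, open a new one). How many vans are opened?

  150 → van 1 (new)  [load 150/500]
  50 → van 1  [load 200/500]
  150 → van 1  [load 350/500]
  75 → van 1  [load 425/500]
  300 → van 2 (new)  [load 300/500]
  150 → van 2  [load 450/500]
  350 → van 3 (new)  [load 350/500]
3 vans opened.

3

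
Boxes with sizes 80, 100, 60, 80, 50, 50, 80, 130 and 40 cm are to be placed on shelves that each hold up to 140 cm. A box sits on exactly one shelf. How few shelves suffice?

Total = 130 + 100 + 80 + 80 + 80 + 60 + 50 + 50 + 40 = 670 cm.
Lower bound: ⌈670/140⌉ = 5 shelves.
A packing using 5 shelves:
  shelf 1: 130 = 130
  shelf 2: 100 + 40 = 140
  shelf 3: 80 + 60 = 140
  shelf 4: 80 + 50 = 130
  shelf 5: 80 + 50 = 130
This matches the lower bound, so 5 is optimal.

5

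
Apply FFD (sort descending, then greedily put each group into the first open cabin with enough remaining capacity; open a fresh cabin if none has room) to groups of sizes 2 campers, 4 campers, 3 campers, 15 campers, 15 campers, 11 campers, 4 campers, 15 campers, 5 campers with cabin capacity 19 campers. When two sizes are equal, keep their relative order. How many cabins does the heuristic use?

Sorted descending: 15, 15, 15, 11, 5, 4, 4, 3, 2.
  15 → cabin 1 (new)  [load 15/19]
  15 → cabin 2 (new)  [load 15/19]
  15 → cabin 3 (new)  [load 15/19]
  11 → cabin 4 (new)  [load 11/19]
  5 → cabin 4  [load 16/19]
  4 → cabin 1  [load 19/19]
  4 → cabin 2  [load 19/19]
  3 → cabin 3  [load 18/19]
  2 → cabin 4  [load 18/19]
4 cabins opened.

4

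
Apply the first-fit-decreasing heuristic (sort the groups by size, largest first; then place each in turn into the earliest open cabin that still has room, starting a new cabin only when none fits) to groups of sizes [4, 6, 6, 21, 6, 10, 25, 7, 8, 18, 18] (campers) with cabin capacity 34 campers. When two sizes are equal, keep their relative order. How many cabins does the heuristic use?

4

Sorted descending: 25, 21, 18, 18, 10, 8, 7, 6, 6, 6, 4.
  25 → cabin 1 (new)  [load 25/34]
  21 → cabin 2 (new)  [load 21/34]
  18 → cabin 3 (new)  [load 18/34]
  18 → cabin 4 (new)  [load 18/34]
  10 → cabin 2  [load 31/34]
  8 → cabin 1  [load 33/34]
  7 → cabin 3  [load 25/34]
  6 → cabin 3  [load 31/34]
  6 → cabin 4  [load 24/34]
  6 → cabin 4  [load 30/34]
  4 → cabin 4  [load 34/34]
4 cabins opened.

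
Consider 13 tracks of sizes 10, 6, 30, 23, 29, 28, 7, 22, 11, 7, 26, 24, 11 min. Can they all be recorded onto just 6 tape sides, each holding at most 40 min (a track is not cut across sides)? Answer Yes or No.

No

Total = 234 min; ⌈234/40⌉ = 6.
7 tracks each exceed half the capacity and cannot share a side, forcing at least 7 tape sides.
At least 7 tape sides are required, but only 6 are allowed.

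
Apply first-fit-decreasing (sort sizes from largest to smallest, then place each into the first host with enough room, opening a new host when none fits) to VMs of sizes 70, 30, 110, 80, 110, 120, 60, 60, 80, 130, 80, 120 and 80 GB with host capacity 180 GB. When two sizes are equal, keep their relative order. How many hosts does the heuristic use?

Sorted descending: 130, 120, 120, 110, 110, 80, 80, 80, 80, 70, 60, 60, 30.
  130 → host 1 (new)  [load 130/180]
  120 → host 2 (new)  [load 120/180]
  120 → host 3 (new)  [load 120/180]
  110 → host 4 (new)  [load 110/180]
  110 → host 5 (new)  [load 110/180]
  80 → host 6 (new)  [load 80/180]
  80 → host 6  [load 160/180]
  80 → host 7 (new)  [load 80/180]
  80 → host 7  [load 160/180]
  70 → host 4  [load 180/180]
  60 → host 2  [load 180/180]
  60 → host 3  [load 180/180]
  30 → host 1  [load 160/180]
7 hosts opened.

7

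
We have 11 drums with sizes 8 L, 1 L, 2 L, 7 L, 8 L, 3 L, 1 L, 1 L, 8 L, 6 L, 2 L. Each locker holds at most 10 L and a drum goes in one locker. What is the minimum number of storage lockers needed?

Total = 8 + 8 + 8 + 7 + 6 + 3 + 2 + 2 + 1 + 1 + 1 = 47 L.
Lower bound: ⌈47/10⌉ = 5 storage lockers.
A packing using 5 storage lockers:
  locker 1: 8 + 2 = 10
  locker 2: 8 + 2 = 10
  locker 3: 8 + 1 + 1 = 10
  locker 4: 7 + 3 = 10
  locker 5: 6 + 1 = 7
This matches the lower bound, so 5 is optimal.

5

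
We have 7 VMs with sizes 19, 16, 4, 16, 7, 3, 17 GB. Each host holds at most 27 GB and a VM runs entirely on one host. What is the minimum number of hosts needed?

Total = 19 + 17 + 16 + 16 + 7 + 4 + 3 = 82 GB.
Lower bound: ⌈82/27⌉ = 4 hosts.
A packing using 4 hosts:
  host 1: 19 + 7 = 26
  host 2: 17 + 4 + 3 = 24
  host 3: 16 = 16
  host 4: 16 = 16
This matches the lower bound, so 4 is optimal.

4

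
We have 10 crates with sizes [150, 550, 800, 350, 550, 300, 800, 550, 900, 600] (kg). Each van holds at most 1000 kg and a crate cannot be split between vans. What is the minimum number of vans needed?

Total = 900 + 800 + 800 + 600 + 550 + 550 + 550 + 350 + 300 + 150 = 5550 kg.
Lower bound: ⌈5550/1000⌉ = 6 vans.
Also, 7 crates each exceed 500 kg, and no two of those can share a van, so at least 7 vans are needed.
A packing using 7 vans:
  van 1: 900 = 900
  van 2: 800 + 150 = 950
  van 3: 800 = 800
  van 4: 600 + 350 = 950
  van 5: 550 + 300 = 850
  van 6: 550 = 550
  van 7: 550 = 550
This matches the lower bound, so 7 is optimal.

7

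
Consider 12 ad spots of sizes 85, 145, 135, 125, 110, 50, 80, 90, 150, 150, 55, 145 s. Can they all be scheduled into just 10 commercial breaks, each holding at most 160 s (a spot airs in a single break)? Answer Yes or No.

Yes

A valid assignment using 10 commercial breaks:
  break 1: 150 = 150
  break 2: 150 = 150
  break 3: 145 = 145
  break 4: 145 = 145
  break 5: 135 = 135
  break 6: 125 = 125
  break 7: 110 + 50 = 160
  break 8: 90 + 55 = 145
  break 9: 85 = 85
  break 10: 80 = 80
Every load is within 160 s, so 10 commercial breaks suffice.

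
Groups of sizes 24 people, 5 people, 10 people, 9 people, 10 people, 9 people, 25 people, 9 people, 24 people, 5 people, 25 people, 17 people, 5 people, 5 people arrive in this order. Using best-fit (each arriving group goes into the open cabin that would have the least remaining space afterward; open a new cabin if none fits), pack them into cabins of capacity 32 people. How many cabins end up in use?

  24 → cabin 1 (new)  [load 24/32]
  5 → cabin 1  [load 29/32]
  10 → cabin 2 (new)  [load 10/32]
  9 → cabin 2  [load 19/32]
  10 → cabin 2  [load 29/32]
  9 → cabin 3 (new)  [load 9/32]
  25 → cabin 4 (new)  [load 25/32]
  9 → cabin 3  [load 18/32]
  24 → cabin 5 (new)  [load 24/32]
  5 → cabin 4  [load 30/32]
  25 → cabin 6 (new)  [load 25/32]
  17 → cabin 7 (new)  [load 17/32]
  5 → cabin 6  [load 30/32]
  5 → cabin 5  [load 29/32]
7 cabins opened.

7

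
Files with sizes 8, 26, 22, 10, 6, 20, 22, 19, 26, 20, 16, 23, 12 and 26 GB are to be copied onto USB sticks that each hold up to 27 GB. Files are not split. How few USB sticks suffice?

11

Total = 26 + 26 + 26 + 23 + 22 + 22 + 20 + 20 + 19 + 16 + 12 + 10 + 8 + 6 = 256 GB.
Lower bound: ⌈256/27⌉ = 10 USB sticks.
A packing using 11 USB sticks:
  USB stick 1: 26 = 26
  USB stick 2: 26 = 26
  USB stick 3: 26 = 26
  USB stick 4: 23 = 23
  USB stick 5: 22 = 22
  USB stick 6: 22 = 22
  USB stick 7: 20 + 6 = 26
  USB stick 8: 20 = 20
  USB stick 9: 19 + 8 = 27
  USB stick 10: 16 + 10 = 26
  USB stick 11: 12 = 12
No arrangement into 10 USB sticks stays within capacity, so 11 is optimal.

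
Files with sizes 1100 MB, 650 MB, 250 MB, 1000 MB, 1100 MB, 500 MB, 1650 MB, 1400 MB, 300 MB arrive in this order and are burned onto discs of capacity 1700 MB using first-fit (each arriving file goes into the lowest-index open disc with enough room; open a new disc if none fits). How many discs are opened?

5

  1100 → disc 1 (new)  [load 1100/1700]
  650 → disc 2 (new)  [load 650/1700]
  250 → disc 1  [load 1350/1700]
  1000 → disc 2  [load 1650/1700]
  1100 → disc 3 (new)  [load 1100/1700]
  500 → disc 3  [load 1600/1700]
  1650 → disc 4 (new)  [load 1650/1700]
  1400 → disc 5 (new)  [load 1400/1700]
  300 → disc 1  [load 1650/1700]
5 discs opened.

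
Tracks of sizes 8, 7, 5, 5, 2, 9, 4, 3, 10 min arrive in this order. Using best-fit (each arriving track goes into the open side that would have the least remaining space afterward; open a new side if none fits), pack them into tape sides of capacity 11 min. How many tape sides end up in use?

6

  8 → side 1 (new)  [load 8/11]
  7 → side 2 (new)  [load 7/11]
  5 → side 3 (new)  [load 5/11]
  5 → side 3  [load 10/11]
  2 → side 1  [load 10/11]
  9 → side 4 (new)  [load 9/11]
  4 → side 2  [load 11/11]
  3 → side 5 (new)  [load 3/11]
  10 → side 6 (new)  [load 10/11]
6 tape sides opened.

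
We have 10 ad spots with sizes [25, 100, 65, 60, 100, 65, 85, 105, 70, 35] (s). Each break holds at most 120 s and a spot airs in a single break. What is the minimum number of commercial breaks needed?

8

Total = 105 + 100 + 100 + 85 + 70 + 65 + 65 + 60 + 35 + 25 = 710 s.
Lower bound: ⌈710/120⌉ = 6 commercial breaks.
Also, 7 ad spots each exceed 60 s, and no two of those can share a break, so at least 7 commercial breaks are needed.
A packing using 8 commercial breaks:
  break 1: 105 = 105
  break 2: 100 = 100
  break 3: 100 = 100
  break 4: 85 + 35 = 120
  break 5: 70 + 25 = 95
  break 6: 65 = 65
  break 7: 65 = 65
  break 8: 60 = 60
No arrangement into 7 commercial breaks stays within capacity, so 8 is optimal.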